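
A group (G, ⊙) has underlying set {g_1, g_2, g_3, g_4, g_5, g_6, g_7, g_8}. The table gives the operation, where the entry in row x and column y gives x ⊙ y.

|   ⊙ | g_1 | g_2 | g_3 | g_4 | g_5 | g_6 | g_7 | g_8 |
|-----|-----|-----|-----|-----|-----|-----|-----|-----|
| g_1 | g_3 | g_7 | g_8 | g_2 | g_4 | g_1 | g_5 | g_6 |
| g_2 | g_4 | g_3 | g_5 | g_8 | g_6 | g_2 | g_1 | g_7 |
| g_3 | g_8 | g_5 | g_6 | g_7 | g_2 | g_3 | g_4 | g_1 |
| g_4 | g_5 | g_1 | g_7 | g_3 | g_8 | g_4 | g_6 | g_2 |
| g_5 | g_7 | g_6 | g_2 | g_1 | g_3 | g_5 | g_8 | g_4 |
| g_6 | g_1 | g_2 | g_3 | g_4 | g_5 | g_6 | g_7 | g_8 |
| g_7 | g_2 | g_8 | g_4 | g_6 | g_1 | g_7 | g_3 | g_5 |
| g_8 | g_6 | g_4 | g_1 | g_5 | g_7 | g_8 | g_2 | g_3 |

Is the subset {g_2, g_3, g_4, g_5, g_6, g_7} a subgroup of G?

g_2 ⊙ g_4 = g_8, which is not in {g_2, g_3, g_4, g_5, g_6, g_7}.
The subset is not closed under ⊙, so it is not a subgroup.
(Structurally, G here is isomorphic to the quaternion group Q_8.)

No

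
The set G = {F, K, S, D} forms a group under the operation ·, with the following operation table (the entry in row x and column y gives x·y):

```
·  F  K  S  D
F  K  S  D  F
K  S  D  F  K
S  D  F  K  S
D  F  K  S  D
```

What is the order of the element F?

4

The identity element is D (its row matches the header).
F^1 = F
F^2 = F·F = K
F^3 = K·F = S
F^4 = S·F = D
The first power of F equal to the identity is F^4, so ord(F) = 4.
(Structurally, G here is isomorphic to the cyclic group Z_4.)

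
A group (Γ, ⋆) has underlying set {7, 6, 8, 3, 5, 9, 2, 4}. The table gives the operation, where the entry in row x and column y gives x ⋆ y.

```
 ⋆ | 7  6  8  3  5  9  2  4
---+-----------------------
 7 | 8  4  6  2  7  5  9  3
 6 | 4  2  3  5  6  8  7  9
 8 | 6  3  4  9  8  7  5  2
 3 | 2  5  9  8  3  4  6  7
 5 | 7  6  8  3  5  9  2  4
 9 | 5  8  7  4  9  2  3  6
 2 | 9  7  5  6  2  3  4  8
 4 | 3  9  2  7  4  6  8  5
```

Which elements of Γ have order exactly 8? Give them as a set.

Identity is 5. Compute the order of each non-identity element by repeated multiplication:
  7: 7 → 8 → 6 → 4 → 3 → 2 → 9 → 5  (order 8)
  6: 6 → 2 → 7 → 4 → 9 → 8 → 3 → 5  (order 8)
  8: 8 → 4 → 2 → 5  (order 4)
  3: 3 → 8 → 9 → 4 → 7 → 2 → 6 → 5  (order 8)
  9: 9 → 2 → 3 → 4 → 6 → 8 → 7 → 5  (order 8)
  2: 2 → 4 → 8 → 5  (order 4)
  4: 4 → 5  (order 2)
Elements of order 8: {3, 6, 7, 9}.
(Structurally, Γ here is isomorphic to the cyclic group Z_8.)

{3, 6, 7, 9}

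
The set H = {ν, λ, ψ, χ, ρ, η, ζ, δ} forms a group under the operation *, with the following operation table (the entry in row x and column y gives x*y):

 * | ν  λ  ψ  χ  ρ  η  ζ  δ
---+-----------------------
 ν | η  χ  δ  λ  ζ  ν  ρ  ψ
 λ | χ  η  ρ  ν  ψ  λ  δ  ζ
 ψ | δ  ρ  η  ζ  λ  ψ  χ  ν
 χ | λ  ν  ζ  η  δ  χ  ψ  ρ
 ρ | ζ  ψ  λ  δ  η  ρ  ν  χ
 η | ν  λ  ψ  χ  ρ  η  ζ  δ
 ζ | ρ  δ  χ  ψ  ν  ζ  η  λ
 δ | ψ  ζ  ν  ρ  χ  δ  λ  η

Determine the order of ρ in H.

The identity element is η (its row matches the header).
ρ^1 = ρ
ρ^2 = ρ*ρ = η
The first power of ρ equal to the identity is ρ^2, so ord(ρ) = 2.

2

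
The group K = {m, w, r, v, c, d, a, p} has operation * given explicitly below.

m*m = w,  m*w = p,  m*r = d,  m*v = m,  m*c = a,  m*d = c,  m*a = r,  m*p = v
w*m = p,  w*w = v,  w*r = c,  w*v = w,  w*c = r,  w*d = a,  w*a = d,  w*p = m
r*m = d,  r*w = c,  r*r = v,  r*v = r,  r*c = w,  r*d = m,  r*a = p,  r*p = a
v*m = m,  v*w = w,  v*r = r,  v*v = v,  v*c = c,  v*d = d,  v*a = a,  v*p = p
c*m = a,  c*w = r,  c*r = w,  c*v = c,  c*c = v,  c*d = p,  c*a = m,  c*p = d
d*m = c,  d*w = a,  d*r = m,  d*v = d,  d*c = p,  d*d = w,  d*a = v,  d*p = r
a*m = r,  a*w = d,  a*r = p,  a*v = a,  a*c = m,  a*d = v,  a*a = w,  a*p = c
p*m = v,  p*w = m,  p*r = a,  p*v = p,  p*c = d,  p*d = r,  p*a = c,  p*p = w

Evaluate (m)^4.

m^1 = m
m^2 = m*m = w
m^3 = w*m = p
m^4 = p*m = v
(Structurally, K here is isomorphic to Z_2 x Z_4.)

v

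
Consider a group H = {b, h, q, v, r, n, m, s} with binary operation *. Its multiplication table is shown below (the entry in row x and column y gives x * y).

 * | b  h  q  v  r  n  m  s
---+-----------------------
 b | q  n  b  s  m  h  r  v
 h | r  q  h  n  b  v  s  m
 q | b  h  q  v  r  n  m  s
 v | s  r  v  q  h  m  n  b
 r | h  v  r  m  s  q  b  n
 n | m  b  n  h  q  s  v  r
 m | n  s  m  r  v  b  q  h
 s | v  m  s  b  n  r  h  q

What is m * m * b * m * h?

m * m = q
q * b = b
b * m = r
r * h = v

v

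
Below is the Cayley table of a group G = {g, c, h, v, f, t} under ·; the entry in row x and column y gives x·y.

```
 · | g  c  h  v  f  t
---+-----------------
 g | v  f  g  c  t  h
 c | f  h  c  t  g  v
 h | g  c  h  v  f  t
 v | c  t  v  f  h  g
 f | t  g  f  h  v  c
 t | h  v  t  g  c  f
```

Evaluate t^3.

c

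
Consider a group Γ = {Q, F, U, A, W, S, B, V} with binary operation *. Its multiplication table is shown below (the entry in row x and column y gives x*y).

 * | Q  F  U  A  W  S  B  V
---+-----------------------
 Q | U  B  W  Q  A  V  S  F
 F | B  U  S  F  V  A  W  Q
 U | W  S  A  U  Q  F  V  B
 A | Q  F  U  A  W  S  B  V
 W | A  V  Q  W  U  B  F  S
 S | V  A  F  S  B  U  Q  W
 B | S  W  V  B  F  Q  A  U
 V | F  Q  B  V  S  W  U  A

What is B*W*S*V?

V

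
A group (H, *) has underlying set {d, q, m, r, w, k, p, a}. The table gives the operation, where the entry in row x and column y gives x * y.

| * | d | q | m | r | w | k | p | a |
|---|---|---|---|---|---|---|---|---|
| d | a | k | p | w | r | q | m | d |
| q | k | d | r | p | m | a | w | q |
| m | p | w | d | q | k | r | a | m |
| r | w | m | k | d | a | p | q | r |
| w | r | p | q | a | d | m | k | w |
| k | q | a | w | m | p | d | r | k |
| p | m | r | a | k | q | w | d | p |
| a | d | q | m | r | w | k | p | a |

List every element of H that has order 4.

{k, m, p, q, r, w}

Identity is a. Compute the order of each non-identity element by repeated multiplication:
  d: d → a  (order 2)
  q: q → d → k → a  (order 4)
  m: m → d → p → a  (order 4)
  r: r → d → w → a  (order 4)
  w: w → d → r → a  (order 4)
  k: k → d → q → a  (order 4)
  p: p → d → m → a  (order 4)
Elements of order 4: {k, m, p, q, r, w}.
(Structurally, H here is isomorphic to the quaternion group Q_8.)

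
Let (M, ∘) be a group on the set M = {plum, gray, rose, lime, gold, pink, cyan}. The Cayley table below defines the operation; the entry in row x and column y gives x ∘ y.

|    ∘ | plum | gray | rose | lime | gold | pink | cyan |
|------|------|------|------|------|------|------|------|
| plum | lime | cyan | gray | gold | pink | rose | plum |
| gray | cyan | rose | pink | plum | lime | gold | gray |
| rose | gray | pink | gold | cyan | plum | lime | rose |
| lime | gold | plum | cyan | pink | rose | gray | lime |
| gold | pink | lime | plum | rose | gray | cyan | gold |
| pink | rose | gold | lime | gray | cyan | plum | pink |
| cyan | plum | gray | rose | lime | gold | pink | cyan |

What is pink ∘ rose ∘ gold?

pink ∘ rose = lime
lime ∘ gold = rose
(Structurally, M here is isomorphic to the cyclic group Z_7.)

rose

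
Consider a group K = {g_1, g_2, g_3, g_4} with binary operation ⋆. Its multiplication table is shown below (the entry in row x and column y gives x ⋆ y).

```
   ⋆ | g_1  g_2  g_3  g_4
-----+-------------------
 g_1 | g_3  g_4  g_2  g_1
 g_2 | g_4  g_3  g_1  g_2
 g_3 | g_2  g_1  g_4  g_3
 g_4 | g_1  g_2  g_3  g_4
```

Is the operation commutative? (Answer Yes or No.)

Yes

Check whether the table is symmetric across its main diagonal.
Every entry (row x, col y) equals the entry (row y, col x), so K is abelian.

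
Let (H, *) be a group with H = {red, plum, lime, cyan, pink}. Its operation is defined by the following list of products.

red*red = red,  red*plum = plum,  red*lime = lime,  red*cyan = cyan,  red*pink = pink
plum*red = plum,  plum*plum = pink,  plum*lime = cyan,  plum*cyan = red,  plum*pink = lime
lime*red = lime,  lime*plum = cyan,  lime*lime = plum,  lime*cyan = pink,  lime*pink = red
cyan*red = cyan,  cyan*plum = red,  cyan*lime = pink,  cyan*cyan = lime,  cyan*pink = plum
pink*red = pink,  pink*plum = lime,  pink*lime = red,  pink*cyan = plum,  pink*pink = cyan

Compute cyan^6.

cyan

cyan^1 = cyan
cyan^2 = cyan * cyan = lime
cyan^3 = lime * cyan = pink
cyan^4 = pink * cyan = plum
cyan^5 = plum * cyan = red
cyan^6 = red * cyan = cyan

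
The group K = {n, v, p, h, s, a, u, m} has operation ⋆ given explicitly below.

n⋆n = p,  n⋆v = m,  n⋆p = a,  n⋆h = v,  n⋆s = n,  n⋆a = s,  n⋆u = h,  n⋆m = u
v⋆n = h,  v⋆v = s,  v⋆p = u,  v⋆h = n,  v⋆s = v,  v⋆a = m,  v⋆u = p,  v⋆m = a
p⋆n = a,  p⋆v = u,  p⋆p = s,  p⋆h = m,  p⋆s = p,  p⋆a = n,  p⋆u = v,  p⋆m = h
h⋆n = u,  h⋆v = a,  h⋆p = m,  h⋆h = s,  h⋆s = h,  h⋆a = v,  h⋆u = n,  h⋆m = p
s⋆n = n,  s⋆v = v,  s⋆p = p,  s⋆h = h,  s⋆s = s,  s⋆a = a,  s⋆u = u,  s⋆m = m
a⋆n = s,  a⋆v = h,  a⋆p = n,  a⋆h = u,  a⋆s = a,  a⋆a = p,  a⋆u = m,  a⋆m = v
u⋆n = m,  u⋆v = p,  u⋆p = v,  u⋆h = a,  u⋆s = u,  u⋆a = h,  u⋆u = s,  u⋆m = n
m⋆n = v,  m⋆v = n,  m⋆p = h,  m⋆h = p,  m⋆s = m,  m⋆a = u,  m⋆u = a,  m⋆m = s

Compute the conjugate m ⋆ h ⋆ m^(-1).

h

The identity is s. In row m, the entry s sits in column m, so m^(-1) = m.
m ⋆ h = p
p ⋆ m = h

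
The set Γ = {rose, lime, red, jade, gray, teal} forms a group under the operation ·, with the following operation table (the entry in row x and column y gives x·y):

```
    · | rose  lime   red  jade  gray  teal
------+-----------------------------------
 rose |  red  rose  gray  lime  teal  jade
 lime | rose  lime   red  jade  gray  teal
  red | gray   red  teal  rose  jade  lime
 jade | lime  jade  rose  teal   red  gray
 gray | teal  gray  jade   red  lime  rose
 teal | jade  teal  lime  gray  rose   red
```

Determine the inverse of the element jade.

rose

First locate the identity: row lime matches the header, so lime is the identity.
Scan row jade for lime: jade·rose = lime. Hence jade^(-1) = rose.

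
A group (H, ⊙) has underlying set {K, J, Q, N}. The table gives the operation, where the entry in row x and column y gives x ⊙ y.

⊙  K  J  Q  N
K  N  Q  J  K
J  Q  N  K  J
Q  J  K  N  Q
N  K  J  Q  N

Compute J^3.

J

J^1 = J
J^2 = J ⊙ J = N
J^3 = N ⊙ J = J
(Structurally, H here is isomorphic to the Klein four-group V_4.)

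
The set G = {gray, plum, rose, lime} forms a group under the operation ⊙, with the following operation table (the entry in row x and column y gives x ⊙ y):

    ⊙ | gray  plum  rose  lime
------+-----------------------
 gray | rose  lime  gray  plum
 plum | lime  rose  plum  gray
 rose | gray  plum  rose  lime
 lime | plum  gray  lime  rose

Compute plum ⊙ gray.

lime

Read row plum, column gray: plum ⊙ gray = lime.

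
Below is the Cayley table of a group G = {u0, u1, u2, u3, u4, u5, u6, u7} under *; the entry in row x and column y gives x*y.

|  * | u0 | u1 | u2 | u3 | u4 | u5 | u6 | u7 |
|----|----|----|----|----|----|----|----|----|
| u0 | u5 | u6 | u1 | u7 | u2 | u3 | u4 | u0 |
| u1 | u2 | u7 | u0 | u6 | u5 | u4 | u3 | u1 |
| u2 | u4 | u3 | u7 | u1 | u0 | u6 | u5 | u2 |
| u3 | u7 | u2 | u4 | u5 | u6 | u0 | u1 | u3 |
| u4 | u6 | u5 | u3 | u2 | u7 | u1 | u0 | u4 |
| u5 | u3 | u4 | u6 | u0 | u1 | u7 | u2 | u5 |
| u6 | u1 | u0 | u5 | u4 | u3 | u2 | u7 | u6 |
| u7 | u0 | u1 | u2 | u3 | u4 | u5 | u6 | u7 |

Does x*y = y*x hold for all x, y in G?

u3*u1 = u2 but u1*u3 = u6.
Since u3 and u1 do not commute, G is not abelian.

No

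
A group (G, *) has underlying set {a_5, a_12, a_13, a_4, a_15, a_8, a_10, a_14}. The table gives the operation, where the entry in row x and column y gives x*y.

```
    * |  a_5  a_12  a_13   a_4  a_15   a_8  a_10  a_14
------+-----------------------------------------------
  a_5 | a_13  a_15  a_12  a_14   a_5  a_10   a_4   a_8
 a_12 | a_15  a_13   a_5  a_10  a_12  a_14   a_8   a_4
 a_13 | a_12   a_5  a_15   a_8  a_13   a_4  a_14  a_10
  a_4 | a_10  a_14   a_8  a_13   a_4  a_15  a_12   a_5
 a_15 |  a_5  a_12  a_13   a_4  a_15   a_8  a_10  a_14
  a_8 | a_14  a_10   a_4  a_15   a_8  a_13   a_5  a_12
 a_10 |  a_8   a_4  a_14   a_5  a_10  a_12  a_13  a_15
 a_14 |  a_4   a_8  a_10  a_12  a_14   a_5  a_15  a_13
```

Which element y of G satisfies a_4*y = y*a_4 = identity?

a_8

First locate the identity: row a_15 matches the header, so a_15 is the identity.
Scan row a_4 for a_15: a_4*a_8 = a_15. Hence a_4^(-1) = a_8.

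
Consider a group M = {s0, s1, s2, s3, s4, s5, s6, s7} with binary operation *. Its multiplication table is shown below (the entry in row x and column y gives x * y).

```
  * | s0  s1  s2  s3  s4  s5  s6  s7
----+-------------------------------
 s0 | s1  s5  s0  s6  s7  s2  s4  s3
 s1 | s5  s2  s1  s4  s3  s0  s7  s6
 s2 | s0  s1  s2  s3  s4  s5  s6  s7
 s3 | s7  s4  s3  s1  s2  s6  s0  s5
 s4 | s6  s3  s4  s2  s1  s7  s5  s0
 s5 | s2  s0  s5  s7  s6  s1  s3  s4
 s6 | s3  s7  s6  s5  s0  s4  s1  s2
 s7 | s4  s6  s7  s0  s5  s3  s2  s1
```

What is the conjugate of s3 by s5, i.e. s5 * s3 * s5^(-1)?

The identity is s2. In row s5, the entry s2 sits in column s0, so s5^(-1) = s0.
s5 * s3 = s7
s7 * s0 = s4
(Structurally, M here is isomorphic to the quaternion group Q_8.)

s4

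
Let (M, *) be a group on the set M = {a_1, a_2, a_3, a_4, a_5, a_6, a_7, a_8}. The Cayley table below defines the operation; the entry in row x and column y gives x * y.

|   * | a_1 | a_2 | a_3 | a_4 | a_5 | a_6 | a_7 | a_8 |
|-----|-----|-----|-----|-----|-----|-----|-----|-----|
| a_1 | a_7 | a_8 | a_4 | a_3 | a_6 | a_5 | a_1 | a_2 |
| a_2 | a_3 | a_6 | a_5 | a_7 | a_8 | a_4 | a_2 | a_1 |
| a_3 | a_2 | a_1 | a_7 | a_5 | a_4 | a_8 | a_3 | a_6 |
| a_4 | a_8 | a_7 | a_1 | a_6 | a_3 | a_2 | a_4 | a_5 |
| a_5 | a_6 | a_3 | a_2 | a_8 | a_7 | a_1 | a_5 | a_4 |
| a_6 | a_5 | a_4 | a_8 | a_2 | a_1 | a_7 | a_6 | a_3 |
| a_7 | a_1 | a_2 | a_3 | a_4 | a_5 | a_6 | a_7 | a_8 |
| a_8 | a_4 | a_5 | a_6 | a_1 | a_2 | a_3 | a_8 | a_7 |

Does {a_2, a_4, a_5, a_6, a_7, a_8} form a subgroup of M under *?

No

a_2 * a_8 = a_1, which is not in {a_2, a_4, a_5, a_6, a_7, a_8}.
The subset is not closed under *, so it is not a subgroup.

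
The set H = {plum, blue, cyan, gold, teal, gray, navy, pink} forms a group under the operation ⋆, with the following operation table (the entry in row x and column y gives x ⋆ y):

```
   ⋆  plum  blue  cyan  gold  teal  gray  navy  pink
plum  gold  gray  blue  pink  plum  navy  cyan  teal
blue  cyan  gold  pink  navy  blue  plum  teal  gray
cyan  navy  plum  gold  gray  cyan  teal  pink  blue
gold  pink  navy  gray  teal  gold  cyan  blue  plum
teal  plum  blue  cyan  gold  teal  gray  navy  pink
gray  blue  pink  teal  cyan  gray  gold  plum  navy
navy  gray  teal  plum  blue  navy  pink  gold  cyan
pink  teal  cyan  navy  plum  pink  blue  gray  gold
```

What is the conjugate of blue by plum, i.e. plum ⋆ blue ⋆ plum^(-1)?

The identity is teal. In row plum, the entry teal sits in column pink, so plum^(-1) = pink.
plum ⋆ blue = gray
gray ⋆ pink = navy

navy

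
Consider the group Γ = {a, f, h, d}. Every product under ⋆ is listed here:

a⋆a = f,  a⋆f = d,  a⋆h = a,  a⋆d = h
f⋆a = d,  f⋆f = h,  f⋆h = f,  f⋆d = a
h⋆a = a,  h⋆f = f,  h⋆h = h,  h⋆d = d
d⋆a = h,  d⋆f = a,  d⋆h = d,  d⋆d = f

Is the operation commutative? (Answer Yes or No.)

Check whether the table is symmetric across its main diagonal.
Every entry (row x, col y) equals the entry (row y, col x), so Γ is abelian.

Yes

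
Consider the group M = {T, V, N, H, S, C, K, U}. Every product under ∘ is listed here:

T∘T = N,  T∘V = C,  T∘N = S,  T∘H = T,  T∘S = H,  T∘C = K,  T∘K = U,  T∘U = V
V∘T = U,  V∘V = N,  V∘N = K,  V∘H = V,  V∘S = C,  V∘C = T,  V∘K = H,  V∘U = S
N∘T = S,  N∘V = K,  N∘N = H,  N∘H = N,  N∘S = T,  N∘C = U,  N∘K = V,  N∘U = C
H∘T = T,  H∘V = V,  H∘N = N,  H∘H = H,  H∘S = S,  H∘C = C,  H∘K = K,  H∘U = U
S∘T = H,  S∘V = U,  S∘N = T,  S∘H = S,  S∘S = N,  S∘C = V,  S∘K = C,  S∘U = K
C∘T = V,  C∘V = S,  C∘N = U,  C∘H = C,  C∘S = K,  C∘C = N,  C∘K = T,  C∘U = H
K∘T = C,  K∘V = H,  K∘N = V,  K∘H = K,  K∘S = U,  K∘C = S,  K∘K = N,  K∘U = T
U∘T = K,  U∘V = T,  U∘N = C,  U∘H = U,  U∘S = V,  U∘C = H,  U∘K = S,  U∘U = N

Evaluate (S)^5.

S^1 = S
S^2 = S ∘ S = N
S^3 = N ∘ S = T
S^4 = T ∘ S = H
S^5 = H ∘ S = S

S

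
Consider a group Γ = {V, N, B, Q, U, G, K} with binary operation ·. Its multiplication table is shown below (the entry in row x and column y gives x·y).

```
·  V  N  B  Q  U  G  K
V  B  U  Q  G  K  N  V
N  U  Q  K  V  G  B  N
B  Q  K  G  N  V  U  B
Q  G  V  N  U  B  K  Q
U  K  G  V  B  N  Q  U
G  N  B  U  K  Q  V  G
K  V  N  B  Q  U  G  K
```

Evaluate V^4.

G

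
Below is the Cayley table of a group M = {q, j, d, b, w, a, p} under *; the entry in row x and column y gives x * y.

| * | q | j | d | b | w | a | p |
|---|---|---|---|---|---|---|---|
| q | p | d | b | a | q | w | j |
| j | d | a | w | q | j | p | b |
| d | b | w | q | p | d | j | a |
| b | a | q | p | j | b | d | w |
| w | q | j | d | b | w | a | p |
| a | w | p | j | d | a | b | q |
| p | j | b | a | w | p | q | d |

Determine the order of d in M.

7

The identity element is w (its row matches the header).
d^1 = d
d^2 = d * d = q
d^3 = q * d = b
d^4 = b * d = p
d^5 = p * d = a
d^6 = a * d = j
d^7 = j * d = w
The first power of d equal to the identity is d^7, so ord(d) = 7.
(Structurally, M here is isomorphic to the cyclic group Z_7.)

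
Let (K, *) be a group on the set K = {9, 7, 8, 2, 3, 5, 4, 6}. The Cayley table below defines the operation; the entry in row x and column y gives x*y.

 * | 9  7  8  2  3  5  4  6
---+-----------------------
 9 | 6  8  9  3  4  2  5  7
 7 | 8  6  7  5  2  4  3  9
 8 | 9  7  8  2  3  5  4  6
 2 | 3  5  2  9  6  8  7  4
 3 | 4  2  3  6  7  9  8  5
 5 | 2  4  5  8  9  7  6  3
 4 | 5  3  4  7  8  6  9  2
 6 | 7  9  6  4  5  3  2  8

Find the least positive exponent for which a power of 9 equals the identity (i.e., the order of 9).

4

The identity element is 8 (its row matches the header).
9^1 = 9
9^2 = 9*9 = 6
9^3 = 6*9 = 7
9^4 = 7*9 = 8
The first power of 9 equal to the identity is 9^4, so ord(9) = 4.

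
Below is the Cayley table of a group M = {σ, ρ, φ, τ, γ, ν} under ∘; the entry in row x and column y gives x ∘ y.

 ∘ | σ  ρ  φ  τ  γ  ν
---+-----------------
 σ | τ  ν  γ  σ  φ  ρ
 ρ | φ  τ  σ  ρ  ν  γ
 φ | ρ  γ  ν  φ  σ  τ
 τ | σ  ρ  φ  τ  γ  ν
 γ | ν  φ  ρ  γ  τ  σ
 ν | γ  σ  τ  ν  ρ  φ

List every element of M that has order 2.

Identity is τ. Compute the order of each non-identity element by repeated multiplication:
  σ: σ → τ  (order 2)
  ρ: ρ → τ  (order 2)
  φ: φ → ν → τ  (order 3)
  γ: γ → τ  (order 2)
  ν: ν → φ → τ  (order 3)
Elements of order 2: {γ, ρ, σ}.

{γ, ρ, σ}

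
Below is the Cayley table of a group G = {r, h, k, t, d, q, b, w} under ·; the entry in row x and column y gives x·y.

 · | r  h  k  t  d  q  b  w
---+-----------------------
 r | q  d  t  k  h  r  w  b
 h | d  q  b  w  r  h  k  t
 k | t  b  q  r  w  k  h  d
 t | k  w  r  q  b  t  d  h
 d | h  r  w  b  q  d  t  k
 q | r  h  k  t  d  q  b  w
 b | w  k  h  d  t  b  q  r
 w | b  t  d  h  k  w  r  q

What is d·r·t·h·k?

d·r = h
h·t = w
w·h = t
t·k = r

r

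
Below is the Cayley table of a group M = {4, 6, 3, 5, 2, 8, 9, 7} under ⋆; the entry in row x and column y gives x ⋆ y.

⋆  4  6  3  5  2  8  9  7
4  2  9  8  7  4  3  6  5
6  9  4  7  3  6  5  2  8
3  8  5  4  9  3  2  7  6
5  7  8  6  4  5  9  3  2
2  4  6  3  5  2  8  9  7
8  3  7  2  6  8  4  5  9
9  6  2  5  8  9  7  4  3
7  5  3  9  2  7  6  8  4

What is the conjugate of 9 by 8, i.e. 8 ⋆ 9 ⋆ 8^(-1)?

The identity is 2. In row 8, the entry 2 sits in column 3, so 8^(-1) = 3.
8 ⋆ 9 = 5
5 ⋆ 3 = 6

6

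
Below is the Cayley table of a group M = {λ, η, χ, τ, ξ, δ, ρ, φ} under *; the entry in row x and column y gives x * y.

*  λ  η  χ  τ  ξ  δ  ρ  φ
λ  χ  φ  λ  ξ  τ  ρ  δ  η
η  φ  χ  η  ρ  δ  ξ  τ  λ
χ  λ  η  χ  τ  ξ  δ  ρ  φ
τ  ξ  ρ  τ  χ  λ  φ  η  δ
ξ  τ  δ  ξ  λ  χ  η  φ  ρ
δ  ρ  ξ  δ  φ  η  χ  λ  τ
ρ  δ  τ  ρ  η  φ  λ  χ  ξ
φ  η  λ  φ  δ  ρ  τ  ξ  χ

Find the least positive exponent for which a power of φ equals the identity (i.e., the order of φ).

2

The identity element is χ (its row matches the header).
φ^1 = φ
φ^2 = φ * φ = χ
The first power of φ equal to the identity is φ^2, so ord(φ) = 2.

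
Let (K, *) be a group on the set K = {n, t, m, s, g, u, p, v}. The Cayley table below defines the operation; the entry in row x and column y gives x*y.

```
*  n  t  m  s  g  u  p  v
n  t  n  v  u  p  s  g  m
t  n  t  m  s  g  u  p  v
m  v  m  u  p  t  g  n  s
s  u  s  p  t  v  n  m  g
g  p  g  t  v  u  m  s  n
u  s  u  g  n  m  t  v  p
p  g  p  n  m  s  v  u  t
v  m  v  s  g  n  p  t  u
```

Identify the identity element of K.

t

The identity e satisfies e*x = x for all x, so its row in the table reproduces the column headers.
Row t reads: n, t, m, s, g, u, p, v — exactly the header order. So t is the identity.
(Structurally, K here is isomorphic to Z_2 x Z_4.)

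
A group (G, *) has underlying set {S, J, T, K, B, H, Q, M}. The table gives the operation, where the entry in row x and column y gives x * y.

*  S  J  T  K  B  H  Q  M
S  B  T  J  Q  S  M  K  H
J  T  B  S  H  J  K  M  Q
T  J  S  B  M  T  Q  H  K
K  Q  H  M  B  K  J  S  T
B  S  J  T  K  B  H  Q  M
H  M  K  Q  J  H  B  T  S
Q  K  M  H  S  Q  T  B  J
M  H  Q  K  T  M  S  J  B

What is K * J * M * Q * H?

K * J = H
H * M = S
S * Q = K
K * H = J
(Structurally, G here is isomorphic to the elementary abelian group (Z_2)^3.)

J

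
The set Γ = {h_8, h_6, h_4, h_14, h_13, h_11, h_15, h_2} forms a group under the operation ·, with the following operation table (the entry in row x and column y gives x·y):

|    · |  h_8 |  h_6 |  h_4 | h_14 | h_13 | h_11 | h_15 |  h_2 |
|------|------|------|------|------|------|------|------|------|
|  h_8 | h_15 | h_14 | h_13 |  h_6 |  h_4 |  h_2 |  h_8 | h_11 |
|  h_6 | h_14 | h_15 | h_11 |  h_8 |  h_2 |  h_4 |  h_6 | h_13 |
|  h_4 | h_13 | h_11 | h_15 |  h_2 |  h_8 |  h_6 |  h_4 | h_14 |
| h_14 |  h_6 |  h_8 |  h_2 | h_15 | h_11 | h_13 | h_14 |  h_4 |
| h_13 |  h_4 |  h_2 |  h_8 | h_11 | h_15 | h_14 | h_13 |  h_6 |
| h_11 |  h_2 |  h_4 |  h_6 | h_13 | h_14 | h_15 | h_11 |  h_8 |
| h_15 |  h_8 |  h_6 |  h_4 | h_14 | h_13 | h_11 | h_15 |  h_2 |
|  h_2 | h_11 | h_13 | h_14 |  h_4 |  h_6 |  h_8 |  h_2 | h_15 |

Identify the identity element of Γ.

h_15

The identity e satisfies e·x = x for all x, so its row in the table reproduces the column headers.
Row h_15 reads: h_8, h_6, h_4, h_14, h_13, h_11, h_15, h_2 — exactly the header order. So h_15 is the identity.
(Structurally, Γ here is isomorphic to the elementary abelian group (Z_2)^3.)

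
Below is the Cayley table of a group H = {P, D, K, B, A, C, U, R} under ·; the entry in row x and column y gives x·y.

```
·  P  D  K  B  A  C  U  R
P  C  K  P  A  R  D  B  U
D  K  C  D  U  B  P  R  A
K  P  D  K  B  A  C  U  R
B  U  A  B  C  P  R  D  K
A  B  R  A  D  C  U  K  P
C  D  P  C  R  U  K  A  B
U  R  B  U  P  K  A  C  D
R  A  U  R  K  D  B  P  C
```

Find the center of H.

An element z is central iff its row equals its column in the table.
For P: P·R = U ≠ A = R·P, so P ∉ Z.
Checking each element this way leaves Z(H) = {C, K}.
(Structurally, H here is isomorphic to the quaternion group Q_8.)

{C, K}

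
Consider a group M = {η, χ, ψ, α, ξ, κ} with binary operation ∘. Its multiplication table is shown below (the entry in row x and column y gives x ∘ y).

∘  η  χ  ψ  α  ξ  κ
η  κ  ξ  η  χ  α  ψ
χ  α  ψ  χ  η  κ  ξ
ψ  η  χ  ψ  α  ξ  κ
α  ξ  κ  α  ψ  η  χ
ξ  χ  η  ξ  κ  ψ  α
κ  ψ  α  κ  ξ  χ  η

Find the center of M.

An element z is central iff its row equals its column in the table.
For χ: χ ∘ η = α ≠ ξ = η ∘ χ, so χ ∉ Z.
Checking each element this way leaves Z(M) = {ψ}.

{ψ}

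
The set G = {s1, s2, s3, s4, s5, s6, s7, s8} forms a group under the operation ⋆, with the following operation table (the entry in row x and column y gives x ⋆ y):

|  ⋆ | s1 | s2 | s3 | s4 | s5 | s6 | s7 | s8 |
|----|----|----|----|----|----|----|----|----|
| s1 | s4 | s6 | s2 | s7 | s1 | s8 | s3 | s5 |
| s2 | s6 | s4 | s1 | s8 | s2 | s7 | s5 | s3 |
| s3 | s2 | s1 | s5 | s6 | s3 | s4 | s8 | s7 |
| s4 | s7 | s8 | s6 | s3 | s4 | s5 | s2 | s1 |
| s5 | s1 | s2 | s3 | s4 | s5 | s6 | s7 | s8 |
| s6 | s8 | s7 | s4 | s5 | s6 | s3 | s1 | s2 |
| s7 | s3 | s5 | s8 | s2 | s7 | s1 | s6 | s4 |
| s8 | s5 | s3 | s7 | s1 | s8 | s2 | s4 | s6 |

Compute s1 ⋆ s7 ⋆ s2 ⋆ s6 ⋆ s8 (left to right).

s1 ⋆ s7 = s3
s3 ⋆ s2 = s1
s1 ⋆ s6 = s8
s8 ⋆ s8 = s6

s6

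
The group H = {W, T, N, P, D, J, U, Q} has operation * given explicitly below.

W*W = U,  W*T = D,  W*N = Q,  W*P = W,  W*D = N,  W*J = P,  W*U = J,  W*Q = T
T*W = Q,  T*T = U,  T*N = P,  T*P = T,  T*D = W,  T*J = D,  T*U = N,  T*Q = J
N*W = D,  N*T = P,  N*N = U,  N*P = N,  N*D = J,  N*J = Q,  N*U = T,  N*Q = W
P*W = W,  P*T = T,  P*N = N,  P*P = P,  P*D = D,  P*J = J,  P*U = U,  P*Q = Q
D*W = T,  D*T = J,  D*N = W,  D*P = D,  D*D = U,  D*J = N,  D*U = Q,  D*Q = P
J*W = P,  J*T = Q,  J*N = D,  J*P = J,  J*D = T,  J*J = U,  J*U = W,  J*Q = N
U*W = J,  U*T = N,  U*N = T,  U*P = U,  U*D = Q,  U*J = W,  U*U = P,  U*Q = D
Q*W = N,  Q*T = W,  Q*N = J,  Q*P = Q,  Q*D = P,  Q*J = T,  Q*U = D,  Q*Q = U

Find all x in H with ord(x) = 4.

{D, J, N, Q, T, W}

Identity is P. Compute the order of each non-identity element by repeated multiplication:
  W: W → U → J → P  (order 4)
  T: T → U → N → P  (order 4)
  N: N → U → T → P  (order 4)
  D: D → U → Q → P  (order 4)
  J: J → U → W → P  (order 4)
  U: U → P  (order 2)
  Q: Q → U → D → P  (order 4)
Elements of order 4: {D, J, N, Q, T, W}.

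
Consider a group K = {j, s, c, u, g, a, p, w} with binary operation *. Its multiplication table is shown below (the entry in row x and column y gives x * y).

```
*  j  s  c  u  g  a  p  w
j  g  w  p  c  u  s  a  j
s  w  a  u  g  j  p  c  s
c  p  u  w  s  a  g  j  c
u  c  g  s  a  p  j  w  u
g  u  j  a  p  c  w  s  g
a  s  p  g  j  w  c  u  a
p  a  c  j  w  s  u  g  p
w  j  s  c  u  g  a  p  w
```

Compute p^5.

j

p^1 = p
p^2 = p * p = g
p^3 = g * p = s
p^4 = s * p = c
p^5 = c * p = j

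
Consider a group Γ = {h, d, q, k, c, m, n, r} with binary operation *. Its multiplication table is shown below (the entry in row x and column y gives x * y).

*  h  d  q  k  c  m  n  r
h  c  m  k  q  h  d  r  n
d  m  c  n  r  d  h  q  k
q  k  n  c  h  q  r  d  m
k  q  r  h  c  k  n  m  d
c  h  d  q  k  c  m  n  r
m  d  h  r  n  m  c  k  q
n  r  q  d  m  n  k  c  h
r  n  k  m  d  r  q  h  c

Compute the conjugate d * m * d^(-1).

The identity is c. In row d, the entry c sits in column d, so d^(-1) = d.
d * m = h
h * d = m

m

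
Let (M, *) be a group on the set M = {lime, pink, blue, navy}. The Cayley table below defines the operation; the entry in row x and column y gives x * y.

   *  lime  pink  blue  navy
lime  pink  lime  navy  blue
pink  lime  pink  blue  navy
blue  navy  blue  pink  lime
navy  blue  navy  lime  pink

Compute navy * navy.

pink

Read row navy, column navy: navy * navy = pink.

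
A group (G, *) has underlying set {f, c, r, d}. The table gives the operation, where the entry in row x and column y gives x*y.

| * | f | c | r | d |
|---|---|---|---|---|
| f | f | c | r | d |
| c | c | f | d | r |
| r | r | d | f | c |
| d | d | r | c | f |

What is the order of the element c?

The identity element is f (its row matches the header).
c^1 = c
c^2 = c*c = f
The first power of c equal to the identity is c^2, so ord(c) = 2.
(Structurally, G here is isomorphic to the Klein four-group V_4.)

2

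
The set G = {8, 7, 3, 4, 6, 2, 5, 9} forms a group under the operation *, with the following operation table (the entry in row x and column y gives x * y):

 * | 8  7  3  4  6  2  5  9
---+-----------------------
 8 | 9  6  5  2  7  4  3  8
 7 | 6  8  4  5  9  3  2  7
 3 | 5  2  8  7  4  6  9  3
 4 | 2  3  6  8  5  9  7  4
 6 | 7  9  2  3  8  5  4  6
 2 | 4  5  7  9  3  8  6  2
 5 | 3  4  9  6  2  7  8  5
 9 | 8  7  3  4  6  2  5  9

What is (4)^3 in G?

4^1 = 4
4^2 = 4 * 4 = 8
4^3 = 8 * 4 = 2
(Structurally, G here is isomorphic to the quaternion group Q_8.)

2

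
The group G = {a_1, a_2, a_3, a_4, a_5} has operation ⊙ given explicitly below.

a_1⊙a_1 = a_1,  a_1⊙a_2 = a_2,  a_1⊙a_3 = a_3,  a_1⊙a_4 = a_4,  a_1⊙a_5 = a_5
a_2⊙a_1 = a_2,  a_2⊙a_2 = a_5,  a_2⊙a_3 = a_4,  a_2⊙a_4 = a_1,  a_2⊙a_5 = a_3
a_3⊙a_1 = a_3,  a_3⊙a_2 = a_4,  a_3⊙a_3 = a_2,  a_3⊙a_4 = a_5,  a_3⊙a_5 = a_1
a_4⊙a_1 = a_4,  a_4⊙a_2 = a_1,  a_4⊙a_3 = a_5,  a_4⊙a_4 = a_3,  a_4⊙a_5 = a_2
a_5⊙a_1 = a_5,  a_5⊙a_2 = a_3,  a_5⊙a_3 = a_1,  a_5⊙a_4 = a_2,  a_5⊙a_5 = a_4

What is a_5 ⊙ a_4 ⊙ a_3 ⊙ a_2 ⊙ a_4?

a_4

a_5 ⊙ a_4 = a_2
a_2 ⊙ a_3 = a_4
a_4 ⊙ a_2 = a_1
a_1 ⊙ a_4 = a_4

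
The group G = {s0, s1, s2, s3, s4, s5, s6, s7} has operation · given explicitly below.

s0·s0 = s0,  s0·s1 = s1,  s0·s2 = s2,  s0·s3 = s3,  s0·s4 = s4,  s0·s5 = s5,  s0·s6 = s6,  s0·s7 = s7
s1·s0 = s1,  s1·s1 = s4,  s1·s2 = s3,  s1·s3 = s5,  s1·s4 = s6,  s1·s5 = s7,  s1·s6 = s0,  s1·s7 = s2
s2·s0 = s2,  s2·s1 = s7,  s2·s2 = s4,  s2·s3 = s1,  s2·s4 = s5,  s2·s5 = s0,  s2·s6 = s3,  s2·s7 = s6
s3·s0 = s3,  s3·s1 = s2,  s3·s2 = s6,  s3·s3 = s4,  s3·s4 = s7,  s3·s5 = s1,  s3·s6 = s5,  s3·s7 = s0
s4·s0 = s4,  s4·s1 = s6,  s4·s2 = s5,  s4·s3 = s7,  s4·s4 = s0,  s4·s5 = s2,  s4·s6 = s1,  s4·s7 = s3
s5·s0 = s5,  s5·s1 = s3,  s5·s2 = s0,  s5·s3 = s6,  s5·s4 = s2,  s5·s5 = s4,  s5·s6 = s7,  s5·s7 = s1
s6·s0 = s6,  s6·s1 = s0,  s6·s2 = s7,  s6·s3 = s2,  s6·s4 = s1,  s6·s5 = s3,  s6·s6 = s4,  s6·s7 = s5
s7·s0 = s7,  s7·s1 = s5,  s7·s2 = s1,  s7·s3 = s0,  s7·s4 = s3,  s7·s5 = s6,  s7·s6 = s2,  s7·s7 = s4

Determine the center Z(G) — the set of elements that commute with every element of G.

{s0, s4}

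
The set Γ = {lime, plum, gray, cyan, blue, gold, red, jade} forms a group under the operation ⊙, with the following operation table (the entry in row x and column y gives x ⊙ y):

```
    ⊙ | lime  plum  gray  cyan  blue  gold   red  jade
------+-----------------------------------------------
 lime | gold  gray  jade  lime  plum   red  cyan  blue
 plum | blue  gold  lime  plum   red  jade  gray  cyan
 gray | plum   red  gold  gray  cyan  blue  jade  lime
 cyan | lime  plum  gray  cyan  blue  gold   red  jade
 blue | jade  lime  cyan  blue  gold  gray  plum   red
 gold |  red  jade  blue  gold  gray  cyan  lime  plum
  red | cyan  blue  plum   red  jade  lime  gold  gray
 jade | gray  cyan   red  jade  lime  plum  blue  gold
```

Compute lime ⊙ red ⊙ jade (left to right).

lime ⊙ red = cyan
cyan ⊙ jade = jade

jade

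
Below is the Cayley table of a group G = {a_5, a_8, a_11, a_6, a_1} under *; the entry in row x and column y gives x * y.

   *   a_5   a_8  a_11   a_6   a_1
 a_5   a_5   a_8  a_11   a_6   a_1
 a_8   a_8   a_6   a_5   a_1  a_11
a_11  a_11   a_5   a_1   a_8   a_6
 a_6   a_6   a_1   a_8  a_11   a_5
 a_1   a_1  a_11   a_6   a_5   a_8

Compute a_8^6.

a_8

a_8^1 = a_8
a_8^2 = a_8 * a_8 = a_6
a_8^3 = a_6 * a_8 = a_1
a_8^4 = a_1 * a_8 = a_11
a_8^5 = a_11 * a_8 = a_5
a_8^6 = a_5 * a_8 = a_8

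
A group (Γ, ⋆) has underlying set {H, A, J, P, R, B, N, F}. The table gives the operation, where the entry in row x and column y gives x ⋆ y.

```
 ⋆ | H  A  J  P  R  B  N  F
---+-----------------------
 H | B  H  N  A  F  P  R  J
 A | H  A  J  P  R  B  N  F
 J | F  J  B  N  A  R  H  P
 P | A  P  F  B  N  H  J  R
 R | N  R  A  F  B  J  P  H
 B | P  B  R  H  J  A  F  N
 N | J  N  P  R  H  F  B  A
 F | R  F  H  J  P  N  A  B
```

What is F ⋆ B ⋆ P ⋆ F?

F ⋆ B = N
N ⋆ P = R
R ⋆ F = H

H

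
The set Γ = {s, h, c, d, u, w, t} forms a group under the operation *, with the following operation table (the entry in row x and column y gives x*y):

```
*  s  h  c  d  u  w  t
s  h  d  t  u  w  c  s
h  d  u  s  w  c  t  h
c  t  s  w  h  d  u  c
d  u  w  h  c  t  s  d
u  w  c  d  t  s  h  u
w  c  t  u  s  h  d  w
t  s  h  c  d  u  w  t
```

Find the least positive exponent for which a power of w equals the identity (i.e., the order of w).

7

The identity element is t (its row matches the header).
w^1 = w
w^2 = w*w = d
w^3 = d*w = s
w^4 = s*w = c
w^5 = c*w = u
w^6 = u*w = h
w^7 = h*w = t
The first power of w equal to the identity is w^7, so ord(w) = 7.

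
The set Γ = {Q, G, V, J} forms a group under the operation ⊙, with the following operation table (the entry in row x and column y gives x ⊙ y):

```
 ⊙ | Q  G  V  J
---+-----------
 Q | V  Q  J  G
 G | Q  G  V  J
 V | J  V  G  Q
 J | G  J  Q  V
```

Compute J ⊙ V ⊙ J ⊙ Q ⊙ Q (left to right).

J ⊙ V = Q
Q ⊙ J = G
G ⊙ Q = Q
Q ⊙ Q = V

V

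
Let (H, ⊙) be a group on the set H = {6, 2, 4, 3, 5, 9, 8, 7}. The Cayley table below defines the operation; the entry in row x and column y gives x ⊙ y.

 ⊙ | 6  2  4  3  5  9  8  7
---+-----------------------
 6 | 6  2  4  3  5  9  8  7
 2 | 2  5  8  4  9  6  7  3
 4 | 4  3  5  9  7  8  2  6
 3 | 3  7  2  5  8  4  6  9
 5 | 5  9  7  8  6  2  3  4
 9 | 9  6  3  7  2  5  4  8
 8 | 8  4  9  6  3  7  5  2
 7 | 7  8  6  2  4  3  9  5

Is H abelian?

No

8 ⊙ 4 = 9 but 4 ⊙ 8 = 2.
Since 8 and 4 do not commute, H is not abelian.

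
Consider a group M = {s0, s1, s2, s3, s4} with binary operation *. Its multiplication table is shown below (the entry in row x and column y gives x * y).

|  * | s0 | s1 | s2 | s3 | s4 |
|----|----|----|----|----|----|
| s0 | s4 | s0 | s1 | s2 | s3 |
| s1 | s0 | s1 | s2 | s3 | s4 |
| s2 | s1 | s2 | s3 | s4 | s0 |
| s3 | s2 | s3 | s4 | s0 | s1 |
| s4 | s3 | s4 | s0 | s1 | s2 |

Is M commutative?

Check whether the table is symmetric across its main diagonal.
Every entry (row x, col y) equals the entry (row y, col x), so M is abelian.
(In fact M ≅ the cyclic group Z_5.)

Yes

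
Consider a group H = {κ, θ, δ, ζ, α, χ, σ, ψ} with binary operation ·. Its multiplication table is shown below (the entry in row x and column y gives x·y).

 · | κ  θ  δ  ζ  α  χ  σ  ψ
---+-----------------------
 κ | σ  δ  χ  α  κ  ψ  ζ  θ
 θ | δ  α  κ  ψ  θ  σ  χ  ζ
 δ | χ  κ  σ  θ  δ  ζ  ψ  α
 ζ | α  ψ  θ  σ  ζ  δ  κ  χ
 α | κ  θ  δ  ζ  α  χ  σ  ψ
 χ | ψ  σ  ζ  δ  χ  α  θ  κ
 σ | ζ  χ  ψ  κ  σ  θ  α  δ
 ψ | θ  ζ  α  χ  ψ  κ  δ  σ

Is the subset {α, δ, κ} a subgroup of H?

δ·δ = σ, which is not in {α, δ, κ}.
The subset is not closed under ·, so it is not a subgroup.

No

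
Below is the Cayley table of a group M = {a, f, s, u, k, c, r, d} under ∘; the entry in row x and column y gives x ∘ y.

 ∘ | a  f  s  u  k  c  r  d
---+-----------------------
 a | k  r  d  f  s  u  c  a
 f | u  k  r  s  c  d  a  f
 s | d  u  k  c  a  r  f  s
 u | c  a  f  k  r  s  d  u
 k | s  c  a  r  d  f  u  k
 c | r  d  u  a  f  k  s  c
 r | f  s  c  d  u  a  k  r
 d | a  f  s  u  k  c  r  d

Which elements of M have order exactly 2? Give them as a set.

{k}

Identity is d. Compute the order of each non-identity element by repeated multiplication:
  a: a → k → s → d  (order 4)
  f: f → k → c → d  (order 4)
  s: s → k → a → d  (order 4)
  u: u → k → r → d  (order 4)
  k: k → d  (order 2)
  c: c → k → f → d  (order 4)
  r: r → k → u → d  (order 4)
Elements of order 2: {k}.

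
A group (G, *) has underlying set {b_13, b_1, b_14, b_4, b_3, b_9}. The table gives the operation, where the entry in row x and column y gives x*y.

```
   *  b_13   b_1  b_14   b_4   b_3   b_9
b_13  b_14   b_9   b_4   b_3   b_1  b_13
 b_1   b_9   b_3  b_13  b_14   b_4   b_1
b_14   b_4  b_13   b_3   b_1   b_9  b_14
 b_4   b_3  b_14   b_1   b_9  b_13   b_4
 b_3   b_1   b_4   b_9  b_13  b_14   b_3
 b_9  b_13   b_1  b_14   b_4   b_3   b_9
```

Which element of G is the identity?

b_9

The identity e satisfies e*x = x for all x, so its row in the table reproduces the column headers.
Row b_9 reads: b_13, b_1, b_14, b_4, b_3, b_9 — exactly the header order. So b_9 is the identity.
(Structurally, G here is isomorphic to the cyclic group Z_6.)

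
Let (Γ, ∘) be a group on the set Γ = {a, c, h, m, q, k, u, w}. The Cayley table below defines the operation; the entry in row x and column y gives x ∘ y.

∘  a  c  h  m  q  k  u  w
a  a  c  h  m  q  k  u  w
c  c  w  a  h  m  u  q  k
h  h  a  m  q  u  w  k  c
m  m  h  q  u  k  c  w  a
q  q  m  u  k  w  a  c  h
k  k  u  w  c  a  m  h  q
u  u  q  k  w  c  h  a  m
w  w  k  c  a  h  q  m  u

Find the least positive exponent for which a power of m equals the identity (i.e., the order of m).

The identity element is a (its row matches the header).
m^1 = m
m^2 = m ∘ m = u
m^3 = u ∘ m = w
m^4 = w ∘ m = a
The first power of m equal to the identity is m^4, so ord(m) = 4.

4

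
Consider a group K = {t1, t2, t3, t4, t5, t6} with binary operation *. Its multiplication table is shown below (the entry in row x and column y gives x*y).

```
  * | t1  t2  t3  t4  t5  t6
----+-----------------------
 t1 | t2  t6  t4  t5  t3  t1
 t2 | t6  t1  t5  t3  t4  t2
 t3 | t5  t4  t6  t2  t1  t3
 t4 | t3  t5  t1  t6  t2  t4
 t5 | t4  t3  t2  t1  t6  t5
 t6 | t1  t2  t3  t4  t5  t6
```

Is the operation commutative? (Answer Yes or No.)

No

t2*t5 = t4 but t5*t2 = t3.
Since t2 and t5 do not commute, K is not abelian.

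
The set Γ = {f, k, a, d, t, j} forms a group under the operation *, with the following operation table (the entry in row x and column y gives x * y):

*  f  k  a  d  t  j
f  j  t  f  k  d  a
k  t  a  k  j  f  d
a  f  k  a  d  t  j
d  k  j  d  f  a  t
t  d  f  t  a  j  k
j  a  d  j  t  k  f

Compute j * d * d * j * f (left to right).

j * d = t
t * d = a
a * j = j
j * f = a

a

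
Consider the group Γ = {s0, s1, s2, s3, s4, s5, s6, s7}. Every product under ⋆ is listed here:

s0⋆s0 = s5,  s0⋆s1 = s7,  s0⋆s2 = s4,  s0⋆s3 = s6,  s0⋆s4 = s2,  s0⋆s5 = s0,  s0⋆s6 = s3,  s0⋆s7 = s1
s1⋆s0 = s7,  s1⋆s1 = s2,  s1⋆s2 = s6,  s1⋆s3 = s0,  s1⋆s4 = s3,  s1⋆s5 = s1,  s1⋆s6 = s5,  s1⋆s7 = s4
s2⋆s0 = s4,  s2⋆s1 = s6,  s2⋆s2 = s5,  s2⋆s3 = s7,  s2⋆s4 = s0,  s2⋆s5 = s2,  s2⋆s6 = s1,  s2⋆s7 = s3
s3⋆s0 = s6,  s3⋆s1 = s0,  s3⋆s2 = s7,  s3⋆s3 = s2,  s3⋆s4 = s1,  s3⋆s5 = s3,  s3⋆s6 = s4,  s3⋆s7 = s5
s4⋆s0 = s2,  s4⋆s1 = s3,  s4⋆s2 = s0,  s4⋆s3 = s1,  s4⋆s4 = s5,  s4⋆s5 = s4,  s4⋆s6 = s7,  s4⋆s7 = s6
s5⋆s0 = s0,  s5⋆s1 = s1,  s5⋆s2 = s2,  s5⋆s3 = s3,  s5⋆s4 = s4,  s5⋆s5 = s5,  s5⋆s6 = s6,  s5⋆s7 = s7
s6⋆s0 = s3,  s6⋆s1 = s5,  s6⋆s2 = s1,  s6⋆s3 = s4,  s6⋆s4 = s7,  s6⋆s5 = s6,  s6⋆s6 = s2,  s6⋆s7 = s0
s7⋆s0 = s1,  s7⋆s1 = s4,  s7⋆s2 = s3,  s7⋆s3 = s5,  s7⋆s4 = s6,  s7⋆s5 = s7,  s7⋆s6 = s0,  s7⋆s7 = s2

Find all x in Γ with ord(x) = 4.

{s1, s3, s6, s7}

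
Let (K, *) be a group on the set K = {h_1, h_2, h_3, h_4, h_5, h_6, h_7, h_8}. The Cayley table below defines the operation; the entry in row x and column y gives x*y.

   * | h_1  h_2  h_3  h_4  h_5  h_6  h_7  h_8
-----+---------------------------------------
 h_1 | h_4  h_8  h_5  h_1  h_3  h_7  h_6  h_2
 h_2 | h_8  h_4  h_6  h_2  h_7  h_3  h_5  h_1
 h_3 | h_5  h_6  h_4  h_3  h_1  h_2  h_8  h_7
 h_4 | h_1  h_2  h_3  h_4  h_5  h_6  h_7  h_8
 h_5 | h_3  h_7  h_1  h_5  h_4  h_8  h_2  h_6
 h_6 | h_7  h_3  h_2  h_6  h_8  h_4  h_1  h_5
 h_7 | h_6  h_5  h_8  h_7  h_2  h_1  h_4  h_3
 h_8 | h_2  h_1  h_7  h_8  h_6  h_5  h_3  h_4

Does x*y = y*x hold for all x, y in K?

Yes

Check whether the table is symmetric across its main diagonal.
Every entry (row x, col y) equals the entry (row y, col x), so K is abelian.
(In fact K ≅ the elementary abelian group (Z_2)^3.)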